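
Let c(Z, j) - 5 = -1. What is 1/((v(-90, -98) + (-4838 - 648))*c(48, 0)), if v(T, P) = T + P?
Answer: -1/22696 ≈ -4.4061e-5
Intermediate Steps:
v(T, P) = P + T
c(Z, j) = 4 (c(Z, j) = 5 - 1 = 4)
1/((v(-90, -98) + (-4838 - 648))*c(48, 0)) = 1/((-98 - 90) + (-4838 - 648)*4) = (1/4)/(-188 - 5486) = (1/4)/(-5674) = -1/5674*1/4 = -1/22696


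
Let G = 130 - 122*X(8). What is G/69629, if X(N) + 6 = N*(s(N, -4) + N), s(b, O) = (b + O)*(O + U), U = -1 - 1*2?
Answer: 20382/69629 ≈ 0.29272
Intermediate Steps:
U = -3 (U = -1 - 2 = -3)
s(b, O) = (-3 + O)*(O + b) (s(b, O) = (b + O)*(O - 3) = (O + b)*(-3 + O) = (-3 + O)*(O + b))
X(N) = -6 + N*(28 - 6*N) (X(N) = -6 + N*(((-4)**2 - 3*(-4) - 3*N - 4*N) + N) = -6 + N*((16 + 12 - 3*N - 4*N) + N) = -6 + N*((28 - 7*N) + N) = -6 + N*(28 - 6*N))
G = 20382 (G = 130 - 122*(-6 - 6*8**2 + 28*8) = 130 - 122*(-6 - 6*64 + 224) = 130 - 122*(-6 - 384 + 224) = 130 - 122*(-166) = 130 + 20252 = 20382)
G/69629 = 20382/69629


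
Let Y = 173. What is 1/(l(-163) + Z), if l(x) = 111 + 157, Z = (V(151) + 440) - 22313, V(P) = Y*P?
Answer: 1/4518 ≈ 0.00022134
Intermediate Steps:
V(P) = 173*P
Z = 4250 (Z = (173*151 + 440) - 22313 = (26123 + 440) - 22313 = 26563 - 22313 = 4250)
l(x) = 268
1/(l(-163) + Z) = 1/(268 + 4250) = 1/4518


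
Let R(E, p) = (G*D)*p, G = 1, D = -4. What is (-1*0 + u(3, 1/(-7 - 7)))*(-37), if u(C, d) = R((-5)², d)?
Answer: -74/7 ≈ -10.571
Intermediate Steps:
R(E, p) = -4*p (R(E, p) = (1*(-4))*p = -4*p)
u(C, d) = -4*d
(-1*0 + u(3, 1/(-7 - 7)))*(-37) = (-1*0 - 4/(-7 - 7))*(-37) = (0 - 4/(-14))*(-37) = (0 - 4*(-1/14))*(-37) = (0 + 2/7)*(-37) = (2/7)*(-37) = -74/7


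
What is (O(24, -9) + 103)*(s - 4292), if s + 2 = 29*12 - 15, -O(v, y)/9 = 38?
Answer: 946679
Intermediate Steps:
O(v, y) = -342 (O(v, y) = -9*38 = -342)
s = 331 (s = -2 + (29*12 - 15) = -2 + (348 - 15) = -2 + 333 = 331)
(O(24, -9) + 103)*(s - 4292) = (-342 + 103)*(331 - 4292) = -239*(-3961) = 946679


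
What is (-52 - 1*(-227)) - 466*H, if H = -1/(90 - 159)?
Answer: 11609/69 ≈ 168.25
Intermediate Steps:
H = 1/69 (H = -1/(-69) = -1*(-1/69) = 1/69 ≈ 0.014493)
(-52 - 1*(-227)) - 466*H = (-52 - 1*(-227)) - 466*1/69 = (-52 + 227) - 466/69 = 175 - 466/69 = 11609/69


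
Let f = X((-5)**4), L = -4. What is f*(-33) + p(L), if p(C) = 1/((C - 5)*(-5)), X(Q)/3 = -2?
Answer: 8911/45 ≈ 198.02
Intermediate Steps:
X(Q) = -6 (X(Q) = 3*(-2) = -6)
f = -6
p(C) = 1/(25 - 5*C) (p(C) = 1/((-5 + C)*(-5)) = 1/(25 - 5*C))
f*(-33) + p(L) = -6*(-33) - 1/(-25 + 5*(-4)) = 198 - 1/(-25 - 20) = 198 - 1/(-45) = 198 - 1*(-1/45) = 198 + 1/45 = 8911/45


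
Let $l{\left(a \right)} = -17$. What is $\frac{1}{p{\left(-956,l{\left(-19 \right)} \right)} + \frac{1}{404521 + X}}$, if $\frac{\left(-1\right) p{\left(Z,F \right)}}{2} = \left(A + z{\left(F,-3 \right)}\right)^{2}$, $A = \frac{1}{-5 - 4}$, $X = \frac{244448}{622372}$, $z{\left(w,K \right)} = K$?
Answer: $- \frac{566466273585}{10965666710543} \approx -0.051658$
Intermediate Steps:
$X = \frac{61112}{155593}$ ($X = 244448 \cdot \frac{1}{622372} = \frac{61112}{155593} \approx 0.39277$)
$A = - \frac{1}{9}$ ($A = \frac{1}{-5 - 4} = \frac{1}{-9} = - \frac{1}{9} \approx -0.11111$)
$p{\left(Z,F \right)} = - \frac{1568}{81}$ ($p{\left(Z,F \right)} = - 2 \left(- \frac{1}{9} - 3\right)^{2} = - 2 \left(- \frac{28}{9}\right)^{2} = \left(-2\right) \frac{784}{81} = - \frac{1568}{81}$)
$\frac{1}{p{\left(-956,l{\left(-19 \right)} \right)} + \frac{1}{404521 + X}} = \frac{1}{- \frac{1568}{81} + \frac{1}{404521 + \frac{61112}{155593}}} = \frac{1}{- \frac{1568}{81} + \frac{1}{\frac{62940697065}{155593}}} = \frac{1}{- \frac{1568}{81} + \frac{155593}{62940697065}} = \frac{1}{- \frac{10965666710543}{566466273585}} = - \frac{566466273585}{10965666710543}$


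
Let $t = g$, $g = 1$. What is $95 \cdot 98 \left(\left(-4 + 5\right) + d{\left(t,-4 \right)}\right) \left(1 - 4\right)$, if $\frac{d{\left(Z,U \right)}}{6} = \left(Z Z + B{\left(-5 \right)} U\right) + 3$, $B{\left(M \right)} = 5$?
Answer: $2653350$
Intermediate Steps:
$t = 1$
$d{\left(Z,U \right)} = 18 + 6 Z^{2} + 30 U$ ($d{\left(Z,U \right)} = 6 \left(\left(Z Z + 5 U\right) + 3\right) = 6 \left(\left(Z^{2} + 5 U\right) + 3\right) = 6 \left(3 + Z^{2} + 5 U\right) = 18 + 6 Z^{2} + 30 U$)
$95 \cdot 98 \left(\left(-4 + 5\right) + d{\left(t,-4 \right)}\right) \left(1 - 4\right) = 95 \cdot 98 \left(\left(-4 + 5\right) + \left(18 + 6 \cdot 1^{2} + 30 \left(-4\right)\right)\right) \left(1 - 4\right) = 9310 \left(1 + \left(18 + 6 \cdot 1 - 120\right)\right) \left(-3\right) = 9310 \left(1 + \left(18 + 6 - 120\right)\right) \left(-3\right) = 9310 \left(1 - 96\right) \left(-3\right) = 9310 \left(\left(-95\right) \left(-3\right)\right) = 9310 \cdot 285 = 2653350$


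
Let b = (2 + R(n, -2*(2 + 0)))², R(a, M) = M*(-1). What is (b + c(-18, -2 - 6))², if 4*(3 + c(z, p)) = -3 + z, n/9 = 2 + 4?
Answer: 12321/16 ≈ 770.06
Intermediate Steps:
n = 54 (n = 9*(2 + 4) = 9*6 = 54)
R(a, M) = -M
c(z, p) = -15/4 + z/4 (c(z, p) = -3 + (-3 + z)/4 = -3 + (-¾ + z/4) = -15/4 + z/4)
b = 36 (b = (2 - (-2)*(2 + 0))² = (2 - (-2)*2)² = (2 - 1*(-4))² = (2 + 4)² = 6² = 36)
(b + c(-18, -2 - 6))² = (36 + (-15/4 + (¼)*(-18)))² = (36 + (-15/4 - 9/2))² = (36 - 33/4)² = (111/4)² = 12321/16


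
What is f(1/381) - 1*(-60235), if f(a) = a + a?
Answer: 22949537/381 ≈ 60235.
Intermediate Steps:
f(a) = 2*a
f(1/381) - 1*(-60235) = 2/381 - 1*(-60235) = 2*(1/381) + 60235 = 2/381 + 60235 = 22949537/381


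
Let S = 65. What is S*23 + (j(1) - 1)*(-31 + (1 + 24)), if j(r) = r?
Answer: 1495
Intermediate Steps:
S*23 + (j(1) - 1)*(-31 + (1 + 24)) = 65*23 + (1 - 1)*(-31 + (1 + 24)) = 1495 + 0*(-31 + 25) = 1495 + 0*(-6) = 1495 + 0 = 1495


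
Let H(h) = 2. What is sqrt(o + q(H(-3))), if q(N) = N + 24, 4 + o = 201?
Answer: sqrt(223) ≈ 14.933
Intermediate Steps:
o = 197 (o = -4 + 201 = 197)
q(N) = 24 + N
sqrt(o + q(H(-3))) = sqrt(197 + (24 + 2)) = sqrt(197 + 26) = sqrt(223)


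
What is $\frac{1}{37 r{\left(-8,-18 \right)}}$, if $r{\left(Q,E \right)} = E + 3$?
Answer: $- \frac{1}{555} \approx -0.0018018$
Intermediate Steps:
$r{\left(Q,E \right)} = 3 + E$
$\frac{1}{37 r{\left(-8,-18 \right)}} = \frac{1}{37 \left(3 - 18\right)} = \frac{1}{37 \left(-15\right)} = \frac{1}{-555} = - \frac{1}{555}$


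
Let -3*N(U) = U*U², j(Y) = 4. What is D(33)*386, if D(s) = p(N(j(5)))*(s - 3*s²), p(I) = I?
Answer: 26630912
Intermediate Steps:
N(U) = -U³/3 (N(U) = -U*U²/3 = -U³/3)
D(s) = 64*s² - 64*s/3 (D(s) = (-⅓*4³)*(s - 3*s²) = (-⅓*64)*(s - 3*s²) = -64*(s - 3*s²)/3 = 64*s² - 64*s/3)
D(33)*386 = ((64/3)*33*(-1 + 3*33))*386 = ((64/3)*33*(-1 + 99))*386 = ((64/3)*33*98)*386 = 68992*386 = 26630912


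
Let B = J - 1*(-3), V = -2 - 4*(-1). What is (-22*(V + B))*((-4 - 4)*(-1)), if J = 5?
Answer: -1760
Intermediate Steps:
V = 2 (V = -2 + 4 = 2)
B = 8 (B = 5 - 1*(-3) = 5 + 3 = 8)
(-22*(V + B))*((-4 - 4)*(-1)) = (-22*(2 + 8))*((-4 - 4)*(-1)) = (-22*10)*(-8*(-1)) = -220*8 = -1760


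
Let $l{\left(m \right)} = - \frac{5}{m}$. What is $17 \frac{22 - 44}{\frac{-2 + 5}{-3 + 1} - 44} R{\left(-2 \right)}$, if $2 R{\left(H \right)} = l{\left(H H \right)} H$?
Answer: $\frac{935}{91} \approx 10.275$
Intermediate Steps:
$R{\left(H \right)} = - \frac{5}{2 H}$ ($R{\left(H \right)} = \frac{- \frac{5}{H H} H}{2} = \frac{- \frac{5}{H^{2}} H}{2} = \frac{\left(-5\right) \frac{1}{H}}{2} = - \frac{5}{2 H}$)
$17 \frac{22 - 44}{\frac{-2 + 5}{-3 + 1} - 44} R{\left(-2 \right)} = 17 \frac{22 - 44}{\frac{-2 + 5}{-3 + 1} - 44} \left(- \frac{5}{2 \left(-2\right)}\right) = 17 \left(- \frac{22}{\frac{3}{-2} - 44}\right) \left(\left(- \frac{5}{2}\right) \left(- \frac{1}{2}\right)\right) = 17 \left(- \frac{22}{3 \left(- \frac{1}{2}\right) - 44}\right) \frac{5}{4} = 17 \left(- \frac{22}{- \frac{3}{2} - 44}\right) \frac{5}{4} = 17 \left(- \frac{22}{- \frac{91}{2}}\right) \frac{5}{4} = 17 \left(\left(-22\right) \left(- \frac{2}{91}\right)\right) \frac{5}{4} = 17 \cdot \frac{44}{91} \cdot \frac{5}{4} = \frac{748}{91} \cdot \frac{5}{4} = \frac{935}{91}$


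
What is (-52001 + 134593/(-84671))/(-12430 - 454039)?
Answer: 4403111264/39496396699 ≈ 0.11148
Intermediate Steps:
(-52001 + 134593/(-84671))/(-12430 - 454039) = (-52001 + 134593*(-1/84671))/(-466469) = (-52001 - 134593/84671)*(-1/466469) = -4403111264/84671*(-1/466469) = 4403111264/39496396699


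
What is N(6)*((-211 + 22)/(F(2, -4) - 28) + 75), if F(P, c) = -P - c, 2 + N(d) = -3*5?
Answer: -36363/26 ≈ -1398.6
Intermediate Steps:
N(d) = -17 (N(d) = -2 - 3*5 = -2 - 15 = -17)
N(6)*((-211 + 22)/(F(2, -4) - 28) + 75) = -17*((-211 + 22)/((-1*2 - 1*(-4)) - 28) + 75) = -17*(-189/((-2 + 4) - 28) + 75) = -17*(-189/(2 - 28) + 75) = -17*(-189/(-26) + 75) = -17*(-189*(-1/26) + 75) = -17*(189/26 + 75) = -17*2139/26 = -36363/26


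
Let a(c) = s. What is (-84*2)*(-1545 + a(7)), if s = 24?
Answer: 255528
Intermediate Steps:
a(c) = 24
(-84*2)*(-1545 + a(7)) = (-84*2)*(-1545 + 24) = -168*(-1521) = 255528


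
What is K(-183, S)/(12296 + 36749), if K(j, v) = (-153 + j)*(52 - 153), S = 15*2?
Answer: 33936/49045 ≈ 0.69194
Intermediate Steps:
S = 30
K(j, v) = 15453 - 101*j (K(j, v) = (-153 + j)*(-101) = 15453 - 101*j)
K(-183, S)/(12296 + 36749) = (15453 - 101*(-183))/(12296 + 36749) = (15453 + 18483)/49045 = 33936*(1/49045) = 33936/49045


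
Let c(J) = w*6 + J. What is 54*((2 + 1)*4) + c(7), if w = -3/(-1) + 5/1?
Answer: 703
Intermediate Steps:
w = 8 (w = -3*(-1) + 5*1 = 3 + 5 = 8)
c(J) = 48 + J (c(J) = 8*6 + J = 48 + J)
54*((2 + 1)*4) + c(7) = 54*((2 + 1)*4) + (48 + 7) = 54*(3*4) + 55 = 54*12 + 55 = 648 + 55 = 703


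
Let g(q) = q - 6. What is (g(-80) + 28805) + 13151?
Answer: 41870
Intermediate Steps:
g(q) = -6 + q
(g(-80) + 28805) + 13151 = ((-6 - 80) + 28805) + 13151 = (-86 + 28805) + 13151 = 28719 + 13151 = 41870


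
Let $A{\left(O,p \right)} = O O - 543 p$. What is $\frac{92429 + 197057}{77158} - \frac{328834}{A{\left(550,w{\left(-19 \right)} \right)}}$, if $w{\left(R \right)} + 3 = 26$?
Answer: $\frac{29290975287}{11188334369} \approx 2.618$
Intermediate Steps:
$w{\left(R \right)} = 23$ ($w{\left(R \right)} = -3 + 26 = 23$)
$A{\left(O,p \right)} = O^{2} - 543 p$
$\frac{92429 + 197057}{77158} - \frac{328834}{A{\left(550,w{\left(-19 \right)} \right)}} = \frac{92429 + 197057}{77158} - \frac{328834}{550^{2} - 12489} = 289486 \cdot \frac{1}{77158} - \frac{328834}{302500 - 12489} = \frac{144743}{38579} - \frac{328834}{290011} = \frac{29290975287}{11188334369}$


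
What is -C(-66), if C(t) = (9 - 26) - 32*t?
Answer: -2095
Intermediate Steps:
C(t) = -17 - 32*t
-C(-66) = -(-17 - 32*(-66)) = -(-17 + 2112) = -1*2095 = -2095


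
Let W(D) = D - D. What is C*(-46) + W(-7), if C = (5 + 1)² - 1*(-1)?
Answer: -1702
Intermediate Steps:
W(D) = 0
C = 37 (C = 6² + 1 = 36 + 1 = 37)
C*(-46) + W(-7) = 37*(-46) + 0 = -1702 + 0 = -1702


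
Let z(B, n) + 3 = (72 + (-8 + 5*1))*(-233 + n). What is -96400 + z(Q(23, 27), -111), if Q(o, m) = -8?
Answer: -120139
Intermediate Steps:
z(B, n) = -16080 + 69*n (z(B, n) = -3 + (72 + (-8 + 5*1))*(-233 + n) = -3 + (72 + (-8 + 5))*(-233 + n) = -3 + (72 - 3)*(-233 + n) = -3 + 69*(-233 + n) = -3 + (-16077 + 69*n) = -16080 + 69*n)
-96400 + z(Q(23, 27), -111) = -96400 + (-16080 + 69*(-111)) = -96400 + (-16080 - 7659) = -96400 - 23739 = -120139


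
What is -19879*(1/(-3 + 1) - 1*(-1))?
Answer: -19879/2 ≈ -9939.5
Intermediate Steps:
-19879*(1/(-3 + 1) - 1*(-1)) = -19879*(1/(-2) + 1) = -19879*(-1/2 + 1) = -19879*1/2 = -19879/2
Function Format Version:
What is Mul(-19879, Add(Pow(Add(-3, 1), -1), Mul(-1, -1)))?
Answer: Rational(-19879, 2) ≈ -9939.5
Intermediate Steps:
Mul(-19879, Add(Pow(Add(-3, 1), -1), Mul(-1, -1))) = Mul(-19879, Add(Pow(-2, -1), 1)) = Mul(-19879, Add(Rational(-1, 2), 1)) = Mul(-19879, Rational(1, 2)) = Rational(-19879, 2)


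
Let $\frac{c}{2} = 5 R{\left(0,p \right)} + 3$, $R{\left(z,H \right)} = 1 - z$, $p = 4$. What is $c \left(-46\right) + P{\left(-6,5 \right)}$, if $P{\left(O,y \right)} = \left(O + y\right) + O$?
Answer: $-743$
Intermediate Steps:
$P{\left(O,y \right)} = y + 2 O$
$c = 16$ ($c = 2 \left(5 \left(1 - 0\right) + 3\right) = 2 \left(5 \left(1 + 0\right) + 3\right) = 2 \left(5 \cdot 1 + 3\right) = 2 \left(5 + 3\right) = 2 \cdot 8 = 16$)
$c \left(-46\right) + P{\left(-6,5 \right)} = 16 \left(-46\right) + \left(5 + 2 \left(-6\right)\right) = -736 + \left(5 - 12\right) = -736 - 7 = -743$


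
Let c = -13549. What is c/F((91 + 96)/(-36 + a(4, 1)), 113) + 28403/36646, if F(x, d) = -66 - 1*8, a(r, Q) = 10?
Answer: 124654619/677951 ≈ 183.87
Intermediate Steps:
F(x, d) = -74 (F(x, d) = -66 - 8 = -74)
c/F((91 + 96)/(-36 + a(4, 1)), 113) + 28403/36646 = -13549/(-74) + 28403/36646 = -13549*(-1/74) + 28403*(1/36646) = 13549/74 + 28403/36646 = 124654619/677951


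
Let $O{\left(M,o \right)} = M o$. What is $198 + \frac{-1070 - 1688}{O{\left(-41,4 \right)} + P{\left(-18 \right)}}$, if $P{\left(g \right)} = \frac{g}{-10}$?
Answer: $\frac{174368}{811} \approx 215.0$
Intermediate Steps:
$P{\left(g \right)} = - \frac{g}{10}$ ($P{\left(g \right)} = g \left(- \frac{1}{10}\right) = - \frac{g}{10}$)
$198 + \frac{-1070 - 1688}{O{\left(-41,4 \right)} + P{\left(-18 \right)}} = 198 + \frac{-1070 - 1688}{\left(-41\right) 4 - - \frac{9}{5}} = 198 - \frac{2758}{-164 + \frac{9}{5}} = 198 - \frac{2758}{- \frac{811}{5}} = 198 - - \frac{13790}{811} = 198 + \frac{13790}{811} = \frac{174368}{811}$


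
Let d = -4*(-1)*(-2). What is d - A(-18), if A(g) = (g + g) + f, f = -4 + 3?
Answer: 29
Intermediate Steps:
f = -1
d = -8 (d = 4*(-2) = -8)
A(g) = -1 + 2*g (A(g) = (g + g) - 1 = 2*g - 1 = -1 + 2*g)
d - A(-18) = -8 - (-1 + 2*(-18)) = -8 - (-1 - 36) = -8 - 1*(-37) = -8 + 37 = 29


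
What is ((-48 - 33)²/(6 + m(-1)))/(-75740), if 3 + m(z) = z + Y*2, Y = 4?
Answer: -6561/757400 ≈ -0.0086625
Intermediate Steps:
m(z) = 5 + z (m(z) = -3 + (z + 4*2) = -3 + (z + 8) = -3 + (8 + z) = 5 + z)
((-48 - 33)²/(6 + m(-1)))/(-75740) = ((-48 - 33)²/(6 + (5 - 1)))/(-75740) = ((-81)²/(6 + 4))*(-1/75740) = (6561/10)*(-1/75740) = -6561/757400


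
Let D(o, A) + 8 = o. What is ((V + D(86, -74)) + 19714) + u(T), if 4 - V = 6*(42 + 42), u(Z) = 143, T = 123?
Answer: 19435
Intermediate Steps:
V = -500 (V = 4 - 6*(42 + 42) = 4 - 6*84 = 4 - 1*504 = 4 - 504 = -500)
D(o, A) = -8 + o
((V + D(86, -74)) + 19714) + u(T) = ((-500 + (-8 + 86)) + 19714) + 143 = ((-500 + 78) + 19714) + 143 = (-422 + 19714) + 143 = 19292 + 143 = 19435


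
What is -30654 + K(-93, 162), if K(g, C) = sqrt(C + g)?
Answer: -30654 + sqrt(69) ≈ -30646.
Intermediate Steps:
-30654 + K(-93, 162) = -30654 + sqrt(162 - 93) = -30654 + sqrt(69)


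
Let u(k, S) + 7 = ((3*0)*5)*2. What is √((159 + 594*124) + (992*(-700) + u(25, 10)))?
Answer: 4*I*√38787 ≈ 787.78*I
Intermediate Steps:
u(k, S) = -7 (u(k, S) = -7 + ((3*0)*5)*2 = -7 + (0*5)*2 = -7 + 0*2 = -7 + 0 = -7)
√((159 + 594*124) + (992*(-700) + u(25, 10))) = √((159 + 594*124) + (992*(-700) - 7)) = √((159 + 73656) + (-694400 - 7)) = √(73815 - 694407) = √(-620592) = 4*I*√38787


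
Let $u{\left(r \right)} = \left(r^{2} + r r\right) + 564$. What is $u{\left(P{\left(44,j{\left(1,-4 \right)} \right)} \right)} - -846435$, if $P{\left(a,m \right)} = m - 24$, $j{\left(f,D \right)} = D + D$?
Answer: $849047$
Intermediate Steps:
$j{\left(f,D \right)} = 2 D$
$P{\left(a,m \right)} = -24 + m$ ($P{\left(a,m \right)} = m - 24 = -24 + m$)
$u{\left(r \right)} = 564 + 2 r^{2}$ ($u{\left(r \right)} = \left(r^{2} + r^{2}\right) + 564 = 2 r^{2} + 564 = 564 + 2 r^{2}$)
$u{\left(P{\left(44,j{\left(1,-4 \right)} \right)} \right)} - -846435 = \left(564 + 2 \left(-24 + 2 \left(-4\right)\right)^{2}\right) - -846435 = \left(564 + 2 \left(-24 - 8\right)^{2}\right) + 846435 = \left(564 + 2 \left(-32\right)^{2}\right) + 846435 = \left(564 + 2 \cdot 1024\right) + 846435 = \left(564 + 2048\right) + 846435 = 2612 + 846435 = 849047$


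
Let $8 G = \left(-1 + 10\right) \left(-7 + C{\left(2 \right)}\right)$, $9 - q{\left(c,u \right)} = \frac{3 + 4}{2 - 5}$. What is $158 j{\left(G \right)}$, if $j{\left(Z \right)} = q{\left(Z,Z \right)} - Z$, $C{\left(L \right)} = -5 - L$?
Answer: $\frac{25675}{6} \approx 4279.2$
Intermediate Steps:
$q{\left(c,u \right)} = \frac{34}{3}$ ($q{\left(c,u \right)} = 9 - \frac{3 + 4}{2 - 5} = 9 - \frac{7}{-3} = 9 - 7 \left(- \frac{1}{3}\right) = 9 - - \frac{7}{3} = 9 + \frac{7}{3} = \frac{34}{3}$)
$G = - \frac{63}{4}$ ($G = \frac{\left(-1 + 10\right) \left(-7 - 7\right)}{8} = \frac{9 \left(-7 - 7\right)}{8} = \frac{9 \left(-14\right)}{8} = \frac{1}{8} \left(-126\right) = - \frac{63}{4} \approx -15.75$)
$j{\left(Z \right)} = \frac{34}{3} - Z$
$158 j{\left(G \right)} = 158 \left(\frac{34}{3} - - \frac{63}{4}\right) = 158 \left(\frac{34}{3} + \frac{63}{4}\right) = 158 \cdot \frac{325}{12} = \frac{25675}{6}$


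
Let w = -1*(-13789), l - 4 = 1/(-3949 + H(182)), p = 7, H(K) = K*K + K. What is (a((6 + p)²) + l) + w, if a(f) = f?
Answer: 409882435/29357 ≈ 13962.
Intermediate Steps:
H(K) = K + K² (H(K) = K² + K = K + K²)
l = 117429/29357 (l = 4 + 1/(-3949 + 182*(1 + 182)) = 4 + 1/(-3949 + 182*183) = 4 + 1/(-3949 + 33306) = 4 + 1/29357 = 117429/29357 ≈ 4.0000)
w = 13789
(a((6 + p)²) + l) + w = ((6 + 7)² + 117429/29357) + 13789 = (13² + 117429/29357) + 13789 = (169 + 117429/29357) + 13789 = 5078762/29357 + 13789 = 409882435/29357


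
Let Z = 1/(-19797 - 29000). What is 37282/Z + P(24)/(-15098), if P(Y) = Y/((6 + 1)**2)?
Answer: -672942303254366/369901 ≈ -1.8193e+9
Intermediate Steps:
P(Y) = Y/49 (P(Y) = Y/(7**2) = Y/49)
Z = -1/48797 (Z = 1/(-48797) = -1/48797 ≈ -2.0493e-5)
37282/Z + P(24)/(-15098) = 37282/(-1/48797) + ((1/49)*24)/(-15098) = 37282*(-48797) + (24/49)*(-1/15098) = -1819249754 - 12/369901 = -672942303254366/369901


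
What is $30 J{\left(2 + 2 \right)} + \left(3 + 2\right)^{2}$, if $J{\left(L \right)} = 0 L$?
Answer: $25$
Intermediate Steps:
$J{\left(L \right)} = 0$
$30 J{\left(2 + 2 \right)} + \left(3 + 2\right)^{2} = 30 \cdot 0 + \left(3 + 2\right)^{2} = 0 + 5^{2} = 0 + 25 = 25$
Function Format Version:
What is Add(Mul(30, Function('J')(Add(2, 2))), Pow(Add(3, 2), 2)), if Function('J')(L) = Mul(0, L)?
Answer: 25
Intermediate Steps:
Function('J')(L) = 0
Add(Mul(30, Function('J')(Add(2, 2))), Pow(Add(3, 2), 2)) = Add(Mul(30, 0), Pow(Add(3, 2), 2)) = Add(0, Pow(5, 2)) = Add(0, 25) = 25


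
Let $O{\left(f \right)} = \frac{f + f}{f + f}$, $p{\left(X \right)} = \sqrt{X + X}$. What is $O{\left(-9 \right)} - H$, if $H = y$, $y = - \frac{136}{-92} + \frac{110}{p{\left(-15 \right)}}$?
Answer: $- \frac{11}{23} + \frac{11 i \sqrt{30}}{3} \approx -0.47826 + 20.083 i$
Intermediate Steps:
$p{\left(X \right)} = \sqrt{2} \sqrt{X}$ ($p{\left(X \right)} = \sqrt{2 X} = \sqrt{2} \sqrt{X}$)
$O{\left(f \right)} = 1$ ($O{\left(f \right)} = \frac{2 f}{2 f} = 2 f \frac{1}{2 f} = 1$)
$y = \frac{34}{23} - \frac{11 i \sqrt{30}}{3}$ ($y = - \frac{136}{-92} + \frac{110}{\sqrt{2} \sqrt{-15}} = \left(-136\right) \left(- \frac{1}{92}\right) + \frac{110}{\sqrt{2} i \sqrt{15}} = \frac{34}{23} + \frac{110}{i \sqrt{30}} = \frac{34}{23} + 110 \left(- \frac{i \sqrt{30}}{30}\right) = \frac{34}{23} - \frac{11 i \sqrt{30}}{3} \approx 1.4783 - 20.083 i$)
$H = \frac{34}{23} - \frac{11 i \sqrt{30}}{3} \approx 1.4783 - 20.083 i$
$O{\left(-9 \right)} - H = 1 - \left(\frac{34}{23} - \frac{11 i \sqrt{30}}{3}\right) = - \frac{11}{23} + \frac{11 i \sqrt{30}}{3}$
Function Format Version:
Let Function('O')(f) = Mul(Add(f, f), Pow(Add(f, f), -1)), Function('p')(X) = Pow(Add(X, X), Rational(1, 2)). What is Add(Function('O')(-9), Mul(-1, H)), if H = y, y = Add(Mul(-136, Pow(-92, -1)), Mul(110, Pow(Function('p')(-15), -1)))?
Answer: Add(Rational(-11, 23), Mul(Rational(11, 3), I, Pow(30, Rational(1, 2)))) ≈ Add(-0.47826, Mul(20.083, I))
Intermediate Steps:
Function('p')(X) = Mul(Pow(2, Rational(1, 2)), Pow(X, Rational(1, 2))) (Function('p')(X) = Pow(Mul(2, X), Rational(1, 2)) = Mul(Pow(2, Rational(1, 2)), Pow(X, Rational(1, 2))))
Function('O')(f) = 1 (Function('O')(f) = Mul(Mul(2, f), Pow(Mul(2, f), -1)) = Mul(Mul(2, f), Mul(Rational(1, 2), Pow(f, -1))) = 1)
y = Add(Rational(34, 23), Mul(Rational(-11, 3), I, Pow(30, Rational(1, 2)))) (y = Add(Mul(-136, Pow(-92, -1)), Mul(110, Pow(Mul(Pow(2, Rational(1, 2)), Pow(-15, Rational(1, 2))), -1))) = Add(Mul(-136, Rational(-1, 92)), Mul(110, Pow(Mul(Pow(2, Rational(1, 2)), Mul(I, Pow(15, Rational(1, 2)))), -1))) = Add(Rational(34, 23), Mul(110, Pow(Mul(I, Pow(30, Rational(1, 2))), -1))) = Add(Rational(34, 23), Mul(110, Mul(Rational(-1, 30), I, Pow(30, Rational(1, 2))))) = Add(Rational(34, 23), Mul(Rational(-11, 3), I, Pow(30, Rational(1, 2)))) ≈ Add(1.4783, Mul(-20.083, I)))
H = Add(Rational(34, 23), Mul(Rational(-11, 3), I, Pow(30, Rational(1, 2)))) ≈ Add(1.4783, Mul(-20.083, I))
Add(Function('O')(-9), Mul(-1, H)) = Add(1, Mul(-1, Add(Rational(34, 23), Mul(Rational(-11, 3), I, Pow(30, Rational(1, 2)))))) = Add(1, Add(Rational(-34, 23), Mul(Rational(11, 3), I, Pow(30, Rational(1, 2))))) = Add(Rational(-11, 23), Mul(Rational(11, 3), I, Pow(30, Rational(1, 2))))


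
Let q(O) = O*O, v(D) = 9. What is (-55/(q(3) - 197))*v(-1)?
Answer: 495/188 ≈ 2.6330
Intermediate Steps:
q(O) = O²
(-55/(q(3) - 197))*v(-1) = -55/(3² - 197)*9 = -55/(9 - 197)*9 = -55/(-188)*9 = -55*(-1/188)*9 = (55/188)*9 = 495/188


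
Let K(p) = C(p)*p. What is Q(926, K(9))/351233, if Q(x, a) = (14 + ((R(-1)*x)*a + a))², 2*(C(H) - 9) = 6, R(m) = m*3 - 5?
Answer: 639907203364/351233 ≈ 1.8219e+6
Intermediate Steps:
R(m) = -5 + 3*m (R(m) = 3*m - 5 = -5 + 3*m)
C(H) = 12 (C(H) = 9 + (½)*6 = 9 + 3 = 12)
K(p) = 12*p
Q(x, a) = (14 + a - 8*a*x)² (Q(x, a) = (14 + (((-5 + 3*(-1))*x)*a + a))² = (14 + (((-5 - 3)*x)*a + a))² = (14 + ((-8*x)*a + a))² = (14 + (-8*a*x + a))² = (14 + (a - 8*a*x))² = (14 + a - 8*a*x)²)
Q(926, K(9))/351233 = (14 + 12*9 - 8*12*9*926)²/351233 = (14 + 108 - 8*108*926)²*(1/351233) = (14 + 108 - 800064)²*(1/351233) = (-799942)²*(1/351233) = 639907203364*(1/351233) = 639907203364/351233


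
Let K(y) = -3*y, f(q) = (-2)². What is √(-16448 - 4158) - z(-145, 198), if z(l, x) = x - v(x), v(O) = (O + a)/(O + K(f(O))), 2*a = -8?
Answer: -18317/93 + I*√20606 ≈ -196.96 + 143.55*I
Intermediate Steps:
f(q) = 4
a = -4 (a = (½)*(-8) = -4)
v(O) = (-4 + O)/(-12 + O) (v(O) = (O - 4)/(O - 3*4) = (-4 + O)/(O - 12) = (-4 + O)/(-12 + O))
z(l, x) = x - (-4 + x)/(-12 + x)
√(-16448 - 4158) - z(-145, 198) = √(-16448 - 4158) - (4 - 1*198 + 198*(-12 + 198))/(-12 + 198) = √(-20606) - (4 - 198 + 198*186)/186 = I*√20606 - (4 - 198 + 36828)/186 = I*√20606 - 36634/186 = I*√20606 - 1*18317/93 = I*√20606 - 18317/93 = -18317/93 + I*√20606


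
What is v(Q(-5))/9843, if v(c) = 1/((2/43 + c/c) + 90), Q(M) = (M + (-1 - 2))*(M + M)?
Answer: 43/38535345 ≈ 1.1159e-6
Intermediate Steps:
Q(M) = 2*M*(-3 + M) (Q(M) = (M - 3)*(2*M) = (-3 + M)*(2*M) = 2*M*(-3 + M))
v(c) = 43/3915 (v(c) = 1/((2*(1/43) + 1) + 90) = 1/((2/43 + 1) + 90) = 1/(45/43 + 90) = 1/(3915/43) = 43/3915)
v(Q(-5))/9843 = (43/3915)/9843 = (43/3915)*(1/9843) = 43/38535345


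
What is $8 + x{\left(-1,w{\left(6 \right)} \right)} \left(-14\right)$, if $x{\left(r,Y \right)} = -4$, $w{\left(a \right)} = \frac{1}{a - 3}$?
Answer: $64$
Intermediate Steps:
$w{\left(a \right)} = \frac{1}{-3 + a}$
$8 + x{\left(-1,w{\left(6 \right)} \right)} \left(-14\right) = 8 - -56 = 8 + 56 = 64$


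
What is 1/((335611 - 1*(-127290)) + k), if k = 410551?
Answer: 1/873452 ≈ 1.1449e-6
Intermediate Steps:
1/((335611 - 1*(-127290)) + k) = 1/((335611 - 1*(-127290)) + 410551) = 1/((335611 + 127290) + 410551) = 1/(462901 + 410551) = 1/873452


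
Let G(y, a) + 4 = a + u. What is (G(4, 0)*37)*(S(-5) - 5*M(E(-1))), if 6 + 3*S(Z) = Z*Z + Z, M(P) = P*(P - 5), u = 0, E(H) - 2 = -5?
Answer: 51208/3 ≈ 17069.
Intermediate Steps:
E(H) = -3 (E(H) = 2 - 5 = -3)
M(P) = P*(-5 + P)
S(Z) = -2 + Z/3 + Z²/3 (S(Z) = -2 + (Z*Z + Z)/3 = -2 + (Z² + Z)/3 = -2 + (Z + Z²)/3 = -2 + (Z/3 + Z²/3) = -2 + Z/3 + Z²/3)
G(y, a) = -4 + a (G(y, a) = -4 + (a + 0) = -4 + a)
(G(4, 0)*37)*(S(-5) - 5*M(E(-1))) = ((-4 + 0)*37)*((-2 + (⅓)*(-5) + (⅓)*(-5)²) - (-15)*(-5 - 3)) = (-4*37)*((-2 - 5/3 + (⅓)*25) - (-15)*(-8)) = -148*((-2 - 5/3 + 25/3) - 5*24) = -148*(14/3 - 120) = -148*(-346/3) = 51208/3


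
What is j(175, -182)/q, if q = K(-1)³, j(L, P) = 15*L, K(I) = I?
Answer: -2625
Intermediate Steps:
q = -1 (q = (-1)³ = -1)
j(175, -182)/q = (15*175)/(-1) = 2625*(-1) = -2625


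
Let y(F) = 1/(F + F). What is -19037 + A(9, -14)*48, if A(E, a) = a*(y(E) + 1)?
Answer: -59239/3 ≈ -19746.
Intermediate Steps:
y(F) = 1/(2*F)
A(E, a) = a*(1 + 1/(2*E)) (A(E, a) = a*(1/(2*E) + 1) = a*(1 + 1/(2*E)))
-19037 + A(9, -14)*48 = -19037 + (-14 + (1/2)*(-14)/9)*48 = -19037 + (-14 + (1/2)*(-14)*(1/9))*48 = -19037 + (-14 - 7/9)*48 = -19037 - 133/9*48 = -19037 - 2128/3 = -59239/3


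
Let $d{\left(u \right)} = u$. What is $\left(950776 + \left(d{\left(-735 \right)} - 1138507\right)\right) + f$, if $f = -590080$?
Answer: $-778546$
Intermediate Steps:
$\left(950776 + \left(d{\left(-735 \right)} - 1138507\right)\right) + f = \left(950776 - 1139242\right) - 590080 = -188466 - 590080 = -778546$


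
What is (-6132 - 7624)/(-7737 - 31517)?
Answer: 362/1033 ≈ 0.35044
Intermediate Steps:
(-6132 - 7624)/(-7737 - 31517) = -13756/(-39254) = -13756*(-1/39254) = 362/1033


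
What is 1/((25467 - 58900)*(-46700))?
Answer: 1/1561321100 ≈ 6.4048e-10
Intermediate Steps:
1/((25467 - 58900)*(-46700)) = -1/46700/(-33433) = -1/33433*(-1/46700) = 1/1561321100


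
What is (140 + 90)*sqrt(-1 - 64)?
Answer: 230*I*sqrt(65) ≈ 1854.3*I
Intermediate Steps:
(140 + 90)*sqrt(-1 - 64) = 230*sqrt(-65) = 230*(I*sqrt(65)) = 230*I*sqrt(65)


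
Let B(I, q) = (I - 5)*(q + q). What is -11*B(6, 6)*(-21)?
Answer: 2772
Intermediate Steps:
B(I, q) = 2*q*(-5 + I) (B(I, q) = (-5 + I)*(2*q) = 2*q*(-5 + I))
-11*B(6, 6)*(-21) = -22*6*(-5 + 6)*(-21) = -22*6*(-21) = -11*12*(-21) = -132*(-21) = 2772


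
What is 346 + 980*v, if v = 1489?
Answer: 1459566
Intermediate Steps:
346 + 980*v = 346 + 980*1489 = 346 + 1459220 = 1459566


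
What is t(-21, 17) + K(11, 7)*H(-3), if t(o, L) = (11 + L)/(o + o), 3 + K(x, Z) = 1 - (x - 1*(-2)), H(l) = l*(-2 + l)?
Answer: -677/3 ≈ -225.67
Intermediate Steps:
K(x, Z) = -4 - x (K(x, Z) = -3 + (1 - (x - 1*(-2))) = -3 + (1 - (x + 2)) = -3 + (1 - (2 + x)) = -3 + (1 + (-2 - x)) = -3 + (-1 - x) = -4 - x)
t(o, L) = (11 + L)/(2*o) (t(o, L) = (11 + L)/((2*o)) = (11 + L)*(1/(2*o)) = (11 + L)/(2*o))
t(-21, 17) + K(11, 7)*H(-3) = (½)*(11 + 17)/(-21) + (-4 - 1*11)*(-3*(-2 - 3)) = (½)*(-1/21)*28 + (-4 - 11)*(-3*(-5)) = -⅔ - 15*15 = -⅔ - 225 = -677/3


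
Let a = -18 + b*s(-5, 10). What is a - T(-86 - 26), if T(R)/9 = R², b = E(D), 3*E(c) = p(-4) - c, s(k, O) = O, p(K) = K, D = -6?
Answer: -338722/3 ≈ -1.1291e+5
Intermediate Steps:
E(c) = -4/3 - c/3 (E(c) = (-4 - c)/3 = -4/3 - c/3)
b = ⅔ (b = -4/3 - ⅓*(-6) = -4/3 + 2 = ⅔ ≈ 0.66667)
a = -34/3 (a = -18 + (⅔)*10 = -18 + 20/3 = -34/3 ≈ -11.333)
T(R) = 9*R²
a - T(-86 - 26) = -34/3 - 9*(-86 - 26)² = -34/3 - 9*(-112)² = -34/3 - 9*12544 = -34/3 - 1*112896 = -34/3 - 112896 = -338722/3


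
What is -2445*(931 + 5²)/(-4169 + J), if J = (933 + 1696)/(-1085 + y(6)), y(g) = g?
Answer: 126103809/225049 ≈ 560.34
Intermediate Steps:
J = -2629/1079 (J = (933 + 1696)/(-1085 + 6) = 2629/(-1079) = 2629*(-1/1079) = -2629/1079 ≈ -2.4365)
-2445*(931 + 5²)/(-4169 + J) = -2445*(931 + 5²)/(-4169 - 2629/1079) = -2445/((-4500980/(1079*(931 + 25)))) = -2445/((-4500980/1079/956)) = -2445/((-4500980/1079*1/956)) = -2445/(-1125245/257881) = -2445*(-257881/1125245) = 126103809/225049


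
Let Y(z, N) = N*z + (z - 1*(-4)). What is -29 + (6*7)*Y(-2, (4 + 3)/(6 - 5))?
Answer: -533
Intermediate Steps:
Y(z, N) = 4 + z + N*z (Y(z, N) = N*z + (z + 4) = N*z + (4 + z) = 4 + z + N*z)
-29 + (6*7)*Y(-2, (4 + 3)/(6 - 5)) = -29 + (6*7)*(4 - 2 + ((4 + 3)/(6 - 5))*(-2)) = -29 + 42*(4 - 2 + (7/1)*(-2)) = -29 + 42*(4 - 2 + (7*1)*(-2)) = -29 + 42*(4 - 2 + 7*(-2)) = -29 + 42*(4 - 2 - 14) = -29 + 42*(-12) = -29 - 504 = -533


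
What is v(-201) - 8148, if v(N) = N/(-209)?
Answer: -1702731/209 ≈ -8147.0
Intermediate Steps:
v(N) = -N/209 (v(N) = N*(-1/209) = -N/209)
v(-201) - 8148 = -1/209*(-201) - 8148 = 201/209 - 8148 = -1702731/209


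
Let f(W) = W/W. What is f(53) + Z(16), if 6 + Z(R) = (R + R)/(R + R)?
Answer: -4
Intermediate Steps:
f(W) = 1
Z(R) = -5 (Z(R) = -6 + (R + R)/(R + R) = -6 + (2*R)/((2*R)) = -6 + (2*R)*(1/(2*R)) = -6 + 1 = -5)
f(53) + Z(16) = 1 - 5 = -4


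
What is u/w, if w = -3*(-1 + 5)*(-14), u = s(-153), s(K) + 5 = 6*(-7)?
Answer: -47/168 ≈ -0.27976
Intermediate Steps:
s(K) = -47 (s(K) = -5 + 6*(-7) = -5 - 42 = -47)
u = -47
w = 168 (w = -3*4*(-14) = -12*(-14) = 168)
u/w = -47/168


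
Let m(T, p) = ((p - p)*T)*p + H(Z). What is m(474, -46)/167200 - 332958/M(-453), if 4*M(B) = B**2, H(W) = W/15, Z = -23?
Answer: -371137708423/57184908000 ≈ -6.4901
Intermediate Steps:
H(W) = W/15 (H(W) = W*(1/15) = W/15)
m(T, p) = -23/15 (m(T, p) = ((p - p)*T)*p + (1/15)*(-23) = (0*T)*p - 23/15 = 0*p - 23/15 = 0 - 23/15 = -23/15)
M(B) = B**2/4
m(474, -46)/167200 - 332958/M(-453) = -23/15/167200 - 332958/((1/4)*(-453)**2) = -23/15*1/167200 - 332958/((1/4)*205209) = -23/2508000 - 332958/205209/4 = -23/2508000 - 332958*4/205209 = -23/2508000 - 443944/68403 = -371137708423/57184908000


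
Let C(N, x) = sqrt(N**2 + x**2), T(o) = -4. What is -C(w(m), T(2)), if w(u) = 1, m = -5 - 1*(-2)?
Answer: -sqrt(17) ≈ -4.1231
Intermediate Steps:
m = -3 (m = -5 + 2 = -3)
-C(w(m), T(2)) = -sqrt(1**2 + (-4)**2) = -sqrt(1 + 16) = -sqrt(17)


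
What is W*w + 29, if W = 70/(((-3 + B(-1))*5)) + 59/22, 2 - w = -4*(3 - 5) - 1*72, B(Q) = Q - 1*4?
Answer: 181/2 ≈ 90.500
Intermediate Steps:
B(Q) = -4 + Q (B(Q) = Q - 4 = -4 + Q)
w = 66 (w = 2 - (-4*(3 - 5) - 1*72) = 2 - (-4*(-2) - 72) = 2 - (8 - 72) = 2 - 1*(-64) = 2 + 64 = 66)
W = 41/44 (W = 70/(((-3 + (-4 - 1))*5)) + 59/22 = 70/(((-3 - 5)*5)) + 59*(1/22) = 70/((-8*5)) + 59/22 = 70/(-40) + 59/22 = 70*(-1/40) + 59/22 = -7/4 + 59/22 = 41/44 ≈ 0.93182)
W*w + 29 = (41/44)*66 + 29 = 123/2 + 29 = 181/2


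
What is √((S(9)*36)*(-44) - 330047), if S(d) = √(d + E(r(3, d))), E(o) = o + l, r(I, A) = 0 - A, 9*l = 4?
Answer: I*√331103 ≈ 575.42*I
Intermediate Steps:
l = 4/9 (l = (⅑)*4 = 4/9 ≈ 0.44444)
r(I, A) = -A
E(o) = 4/9 + o (E(o) = o + 4/9 = 4/9 + o)
S(d) = ⅔ (S(d) = √(d + (4/9 - d)) = √(4/9) = ⅔)
√((S(9)*36)*(-44) - 330047) = √(((⅔)*36)*(-44) - 330047) = √(24*(-44) - 330047) = √(-1056 - 330047) = √(-331103) = I*√331103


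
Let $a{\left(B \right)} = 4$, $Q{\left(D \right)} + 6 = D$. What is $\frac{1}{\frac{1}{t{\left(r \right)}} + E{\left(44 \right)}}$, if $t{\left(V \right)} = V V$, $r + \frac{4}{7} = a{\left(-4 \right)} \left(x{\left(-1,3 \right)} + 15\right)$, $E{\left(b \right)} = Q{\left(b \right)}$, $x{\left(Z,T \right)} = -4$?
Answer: $\frac{92416}{3511857} \approx 0.026315$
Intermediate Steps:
$Q{\left(D \right)} = -6 + D$
$E{\left(b \right)} = -6 + b$
$r = \frac{304}{7}$ ($r = - \frac{4}{7} + 4 \left(-4 + 15\right) = - \frac{4}{7} + 4 \cdot 11 = - \frac{4}{7} + 44 = \frac{304}{7} \approx 43.429$)
$t{\left(V \right)} = V^{2}$
$\frac{1}{\frac{1}{t{\left(r \right)}} + E{\left(44 \right)}} = \frac{1}{\frac{1}{\left(\frac{304}{7}\right)^{2}} + \left(-6 + 44\right)} = \frac{1}{\frac{1}{\frac{92416}{49}} + 38} = \frac{1}{\frac{49}{92416} + 38} = \frac{1}{\frac{3511857}{92416}} = \frac{92416}{3511857}$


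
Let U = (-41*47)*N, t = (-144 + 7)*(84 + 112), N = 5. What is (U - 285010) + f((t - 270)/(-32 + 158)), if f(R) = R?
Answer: -18576196/63 ≈ -2.9486e+5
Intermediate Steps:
t = -26852 (t = -137*196 = -26852)
U = -9635 (U = -41*47*5 = -1927*5 = -9635)
(U - 285010) + f((t - 270)/(-32 + 158)) = (-9635 - 285010) + (-26852 - 270)/(-32 + 158) = -294645 - 27122/126 = -294645 - 27122*1/126 = -294645 - 13561/63 = -18576196/63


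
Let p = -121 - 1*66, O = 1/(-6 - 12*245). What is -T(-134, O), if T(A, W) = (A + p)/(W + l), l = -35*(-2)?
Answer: 1415610/308699 ≈ 4.5857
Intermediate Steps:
O = -1/4410 (O = (1/245)/(-18) = -1/18*1/245 = -1/4410 ≈ -0.00022676)
l = 70
p = -187 (p = -121 - 66 = -187)
T(A, W) = (-187 + A)/(70 + W) (T(A, W) = (A - 187)/(W + 70) = (-187 + A)/(70 + W))
-T(-134, O) = -(-187 - 134)/(70 - 1/4410) = -(-321)/308699/4410 = -4410*(-321)/308699 = -1*(-1415610/308699) = 1415610/308699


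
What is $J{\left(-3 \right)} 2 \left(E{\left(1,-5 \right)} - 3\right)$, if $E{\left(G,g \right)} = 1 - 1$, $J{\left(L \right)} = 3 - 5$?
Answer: $12$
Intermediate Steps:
$J{\left(L \right)} = -2$
$E{\left(G,g \right)} = 0$
$J{\left(-3 \right)} 2 \left(E{\left(1,-5 \right)} - 3\right) = - 2 \cdot 2 \left(0 - 3\right) = - 2 \cdot 2 \left(-3\right) = \left(-2\right) \left(-6\right) = 12$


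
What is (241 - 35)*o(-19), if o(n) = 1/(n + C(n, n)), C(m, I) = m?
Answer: -103/19 ≈ -5.4211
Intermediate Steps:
o(n) = 1/(2*n) (o(n) = 1/(n + n) = 1/(2*n))
(241 - 35)*o(-19) = (241 - 35)*((1/2)/(-19)) = 206*((1/2)*(-1/19)) = 206*(-1/38) = -103/19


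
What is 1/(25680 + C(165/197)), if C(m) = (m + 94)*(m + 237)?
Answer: 38809/1871988402 ≈ 2.0731e-5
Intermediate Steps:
C(m) = (94 + m)*(237 + m)
1/(25680 + C(165/197)) = 1/(25680 + (22278 + (165/197)**2 + 331*(165/197))) = 1/(25680 + (22278 + 27225/38809 + 54615/197)) = 1/(25680 + 875373282/38809) = 1/(1871988402/38809) = 38809/1871988402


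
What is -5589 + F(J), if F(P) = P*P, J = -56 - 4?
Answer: -1989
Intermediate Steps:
J = -60
F(P) = P²
-5589 + F(J) = -5589 + (-60)² = -5589 + 3600 = -1989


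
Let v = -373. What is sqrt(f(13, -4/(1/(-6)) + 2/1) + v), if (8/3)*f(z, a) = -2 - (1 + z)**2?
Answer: I*sqrt(1789)/2 ≈ 21.148*I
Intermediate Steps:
f(z, a) = -3/4 - 3*(1 + z)**2/8 (f(z, a) = 3*(-2 - (1 + z)**2)/8 = -3/4 - 3*(1 + z)**2/8)
sqrt(f(13, -4/(1/(-6)) + 2/1) + v) = sqrt((-3/4 - 3*(1 + 13)**2/8) - 373) = sqrt((-3/4 - 3/8*14**2) - 373) = sqrt((-3/4 - 3/8*196) - 373) = sqrt((-3/4 - 147/2) - 373) = sqrt(-297/4 - 373) = sqrt(-1789/4) = I*sqrt(1789)/2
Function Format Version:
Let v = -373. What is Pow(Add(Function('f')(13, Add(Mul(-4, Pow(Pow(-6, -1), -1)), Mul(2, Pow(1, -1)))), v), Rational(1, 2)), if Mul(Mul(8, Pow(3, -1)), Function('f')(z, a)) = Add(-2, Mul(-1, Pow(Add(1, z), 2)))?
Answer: Mul(Rational(1, 2), I, Pow(1789, Rational(1, 2))) ≈ Mul(21.148, I)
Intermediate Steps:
Function('f')(z, a) = Add(Rational(-3, 4), Mul(Rational(-3, 8), Pow(Add(1, z), 2))) (Function('f')(z, a) = Mul(Rational(3, 8), Add(-2, Mul(-1, Pow(Add(1, z), 2)))) = Add(Rational(-3, 4), Mul(Rational(-3, 8), Pow(Add(1, z), 2))))
Pow(Add(Function('f')(13, Add(Mul(-4, Pow(Pow(-6, -1), -1)), Mul(2, Pow(1, -1)))), v), Rational(1, 2)) = Pow(Add(Add(Rational(-3, 4), Mul(Rational(-3, 8), Pow(Add(1, 13), 2))), -373), Rational(1, 2)) = Pow(Add(Add(Rational(-3, 4), Mul(Rational(-3, 8), Pow(14, 2))), -373), Rational(1, 2)) = Pow(Add(Add(Rational(-3, 4), Mul(Rational(-3, 8), 196)), -373), Rational(1, 2)) = Pow(Add(Add(Rational(-3, 4), Rational(-147, 2)), -373), Rational(1, 2)) = Pow(Add(Rational(-297, 4), -373), Rational(1, 2)) = Pow(Rational(-1789, 4), Rational(1, 2)) = Mul(Rational(1, 2), I, Pow(1789, Rational(1, 2)))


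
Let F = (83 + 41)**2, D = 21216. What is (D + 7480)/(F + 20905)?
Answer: 28696/36281 ≈ 0.79094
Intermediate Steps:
F = 15376 (F = 124**2 = 15376)
(D + 7480)/(F + 20905) = (21216 + 7480)/(15376 + 20905) = 28696/36281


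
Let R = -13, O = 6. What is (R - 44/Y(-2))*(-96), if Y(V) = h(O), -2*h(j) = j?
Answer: -160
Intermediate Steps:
h(j) = -j/2
Y(V) = -3 (Y(V) = -1/2*6 = -3)
(R - 44/Y(-2))*(-96) = (-13 - 44/(-3))*(-96) = (-13 - 44*(-1/3))*(-96) = (-13 + 44/3)*(-96) = (5/3)*(-96) = -160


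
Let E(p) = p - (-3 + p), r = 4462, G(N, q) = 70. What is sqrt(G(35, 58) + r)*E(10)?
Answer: 6*sqrt(1133) ≈ 201.96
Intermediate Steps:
E(p) = 3 (E(p) = p + (3 - p) = 3)
sqrt(G(35, 58) + r)*E(10) = sqrt(70 + 4462)*3 = sqrt(4532)*3 = (2*sqrt(1133))*3 = 6*sqrt(1133)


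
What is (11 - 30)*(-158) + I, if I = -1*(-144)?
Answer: 3146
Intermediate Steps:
I = 144
(11 - 30)*(-158) + I = (11 - 30)*(-158) + 144 = -19*(-158) + 144 = 3002 + 144 = 3146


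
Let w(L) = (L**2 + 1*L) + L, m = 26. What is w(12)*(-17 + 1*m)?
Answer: 1512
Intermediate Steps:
w(L) = L**2 + 2*L (w(L) = (L**2 + L) + L = (L + L**2) + L = L**2 + 2*L)
w(12)*(-17 + 1*m) = (12*(2 + 12))*(-17 + 1*26) = (12*14)*(-17 + 26) = 168*9 = 1512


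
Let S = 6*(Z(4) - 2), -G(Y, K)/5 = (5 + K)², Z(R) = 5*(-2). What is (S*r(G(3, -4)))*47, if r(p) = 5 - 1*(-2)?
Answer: -23688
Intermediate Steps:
Z(R) = -10
G(Y, K) = -5*(5 + K)²
S = -72 (S = 6*(-10 - 2) = 6*(-12) = -72)
r(p) = 7 (r(p) = 5 + 2 = 7)
(S*r(G(3, -4)))*47 = -72*7*47 = -504*47 = -23688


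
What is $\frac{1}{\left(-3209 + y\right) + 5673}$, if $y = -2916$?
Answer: $- \frac{1}{452} \approx -0.0022124$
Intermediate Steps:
$\frac{1}{\left(-3209 + y\right) + 5673} = \frac{1}{\left(-3209 - 2916\right) + 5673} = \frac{1}{-6125 + 5673} = \frac{1}{-452} = - \frac{1}{452}$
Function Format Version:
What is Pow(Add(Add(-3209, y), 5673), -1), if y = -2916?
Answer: Rational(-1, 452) ≈ -0.0022124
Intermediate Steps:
Pow(Add(Add(-3209, y), 5673), -1) = Pow(Add(Add(-3209, -2916), 5673), -1) = Pow(Add(-6125, 5673), -1) = Pow(-452, -1) = Rational(-1, 452)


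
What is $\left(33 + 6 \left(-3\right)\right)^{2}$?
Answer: $225$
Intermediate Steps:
$\left(33 + 6 \left(-3\right)\right)^{2} = \left(33 - 18\right)^{2} = 15^{2} = 225$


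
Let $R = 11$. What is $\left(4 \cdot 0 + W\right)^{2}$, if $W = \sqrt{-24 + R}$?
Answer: $-13$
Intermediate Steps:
$W = i \sqrt{13}$ ($W = \sqrt{-24 + 11} = \sqrt{-13} = i \sqrt{13} \approx 3.6056 i$)
$\left(4 \cdot 0 + W\right)^{2} = \left(4 \cdot 0 + i \sqrt{13}\right)^{2} = \left(0 + i \sqrt{13}\right)^{2} = \left(i \sqrt{13}\right)^{2} = -13$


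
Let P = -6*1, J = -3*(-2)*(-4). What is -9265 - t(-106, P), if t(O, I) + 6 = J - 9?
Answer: -9226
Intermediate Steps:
J = -24 (J = 6*(-4) = -24)
P = -6
t(O, I) = -39 (t(O, I) = -6 + (-24 - 9) = -6 - 33 = -39)
-9265 - t(-106, P) = -9265 - 1*(-39) = -9265 + 39 = -9226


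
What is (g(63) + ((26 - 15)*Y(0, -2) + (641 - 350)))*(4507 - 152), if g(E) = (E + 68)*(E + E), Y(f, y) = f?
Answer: 73150935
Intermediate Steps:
g(E) = 2*E*(68 + E) (g(E) = (68 + E)*(2*E) = 2*E*(68 + E))
(g(63) + ((26 - 15)*Y(0, -2) + (641 - 350)))*(4507 - 152) = (2*63*(68 + 63) + ((26 - 15)*0 + (641 - 350)))*(4507 - 152) = (2*63*131 + (11*0 + 291))*4355 = (16506 + (0 + 291))*4355 = (16506 + 291)*4355 = 16797*4355 = 73150935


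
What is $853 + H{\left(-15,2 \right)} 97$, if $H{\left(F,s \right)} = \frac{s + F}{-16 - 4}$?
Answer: $\frac{18321}{20} \approx 916.05$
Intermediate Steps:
$H{\left(F,s \right)} = - \frac{F}{20} - \frac{s}{20}$ ($H{\left(F,s \right)} = \frac{F + s}{-20} = \left(F + s\right) \left(- \frac{1}{20}\right) = - \frac{F}{20} - \frac{s}{20}$)
$853 + H{\left(-15,2 \right)} 97 = 853 + \left(\left(- \frac{1}{20}\right) \left(-15\right) - \frac{1}{10}\right) 97 = 853 + \left(\frac{3}{4} - \frac{1}{10}\right) 97 = 853 + \frac{13}{20} \cdot 97 = 853 + \frac{1261}{20} = \frac{18321}{20}$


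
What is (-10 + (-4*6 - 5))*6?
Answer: -234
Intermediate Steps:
(-10 + (-4*6 - 5))*6 = (-10 + (-24 - 5))*6 = (-10 - 29)*6 = -39*6 = -234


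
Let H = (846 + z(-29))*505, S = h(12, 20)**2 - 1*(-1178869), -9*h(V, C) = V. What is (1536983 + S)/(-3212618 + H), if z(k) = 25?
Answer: -3491812/3564981 ≈ -0.97948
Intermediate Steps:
h(V, C) = -V/9
S = 10609837/9 (S = (-1/9*12)**2 - 1*(-1178869) = (-4/3)**2 + 1178869 = 16/9 + 1178869 = 10609837/9 ≈ 1.1789e+6)
H = 439855 (H = (846 + 25)*505 = 871*505 = 439855)
(1536983 + S)/(-3212618 + H) = (1536983 + 10609837/9)/(-3212618 + 439855) = (24442684/9)/(-2772763) = (24442684/9)*(-1/2772763) = -3491812/3564981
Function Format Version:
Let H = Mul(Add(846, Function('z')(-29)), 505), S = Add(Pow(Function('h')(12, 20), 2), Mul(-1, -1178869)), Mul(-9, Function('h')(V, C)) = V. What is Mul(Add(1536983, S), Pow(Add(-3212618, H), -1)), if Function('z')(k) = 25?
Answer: Rational(-3491812, 3564981) ≈ -0.97948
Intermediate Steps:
Function('h')(V, C) = Mul(Rational(-1, 9), V)
S = Rational(10609837, 9) (S = Add(Pow(Mul(Rational(-1, 9), 12), 2), Mul(-1, -1178869)) = Add(Pow(Rational(-4, 3), 2), 1178869) = Add(Rational(16, 9), 1178869) = Rational(10609837, 9) ≈ 1.1789e+6)
H = 439855 (H = Mul(Add(846, 25), 505) = Mul(871, 505) = 439855)
Mul(Add(1536983, S), Pow(Add(-3212618, H), -1)) = Mul(Add(1536983, Rational(10609837, 9)), Pow(Add(-3212618, 439855), -1)) = Mul(Rational(24442684, 9), Pow(-2772763, -1)) = Mul(Rational(24442684, 9), Rational(-1, 2772763)) = Rational(-3491812, 3564981)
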